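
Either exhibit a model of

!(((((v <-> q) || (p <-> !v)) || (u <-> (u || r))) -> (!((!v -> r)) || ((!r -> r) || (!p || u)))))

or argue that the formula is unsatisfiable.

v=T; u=F; q=T; p=T; r=F

  !(((((v <-> q) || (p <-> !v)) || (u <-> (u || r))) -> (!((!v -> r)) || ((!r -> r) || (!p || u))))) = True
    (((v <-> q) || (p <-> !v)) || (u <-> (u || r))) -> (!((!v -> r)) || ((!r -> r) || (!p || u))) = False
      ((v <-> q) || (p <-> !v)) || (u <-> (u || r)) = True
        (v <-> q) || (p <-> !v) = True
          v <-> q = True
          p <-> !v = False
            !v = False
        u <-> (u || r) = True
          u || r = False
      !((!v -> r)) || ((!r -> r) || (!p || u)) = False
        !((!v -> r)) = False
          !v -> r = True
            !v = False
        (!r -> r) || (!p || u) = False
          !r -> r = False
            !r = True
          !p || u = False
            !p = False
The formula evaluates to True.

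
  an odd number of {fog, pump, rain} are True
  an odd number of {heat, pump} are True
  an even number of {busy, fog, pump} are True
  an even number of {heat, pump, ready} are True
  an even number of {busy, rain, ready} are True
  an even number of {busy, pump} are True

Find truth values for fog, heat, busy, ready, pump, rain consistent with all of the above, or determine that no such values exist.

fog: False, heat: True, busy: False, ready: True, pump: False, rain: True

{fog, pump, rain}: 1 true → odd ✓
{heat, pump}: 1 true → odd ✓
{busy, fog, pump}: 0 true → even ✓
{heat, pump, ready}: 2 true → even ✓
{busy, rain, ready}: 2 true → even ✓
{busy, pump}: 0 true → even ✓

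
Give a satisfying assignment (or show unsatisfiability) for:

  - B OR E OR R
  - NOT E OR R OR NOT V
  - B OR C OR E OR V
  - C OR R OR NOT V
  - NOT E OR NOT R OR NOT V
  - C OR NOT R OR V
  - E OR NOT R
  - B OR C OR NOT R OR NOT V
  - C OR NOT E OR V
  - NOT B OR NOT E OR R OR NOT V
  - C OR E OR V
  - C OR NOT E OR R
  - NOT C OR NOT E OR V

R: False, E: False, C: True, B: True, V: False

Try R = True:
  (E OR NOT R) forces E = True.
  (NOT E OR NOT R OR NOT V) forces V = False.
  (C OR NOT R OR V) forces C = True.
  clause (NOT C OR NOT E OR V) is falsified — backtrack.
So R = False.
Set E = False.
  then (B OR E OR R) forces B = True.
Set C = True.
Set V = False.
All clauses satisfied.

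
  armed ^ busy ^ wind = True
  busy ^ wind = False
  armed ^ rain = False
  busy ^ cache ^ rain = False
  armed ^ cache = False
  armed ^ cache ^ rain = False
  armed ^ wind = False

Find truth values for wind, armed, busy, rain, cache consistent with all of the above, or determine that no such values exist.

Adding constraints 1, 2, 3, 5, 6 mod 2: every variable appears an even number of times on the left, so the left side is 0.
But the right sides sum to 1 (mod 2). 0 ≠ 1 — the system is inconsistent.

Unsatisfiable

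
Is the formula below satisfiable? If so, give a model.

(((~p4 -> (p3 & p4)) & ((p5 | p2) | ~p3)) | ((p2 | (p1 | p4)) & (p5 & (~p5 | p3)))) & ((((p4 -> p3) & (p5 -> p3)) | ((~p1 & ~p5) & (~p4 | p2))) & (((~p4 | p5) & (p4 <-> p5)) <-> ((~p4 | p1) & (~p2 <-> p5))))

p1 = False; p2 = True; p3 = True; p4 = False; p5 = True

  ((~p4 -> (p3 & p4)) & ((p5 | p2) | ~p3)) | ((p2 | (p1 | p4)) & (p5 & (~p5 | p3))) = True
    (~p4 -> (p3 & p4)) & ((p5 | p2) | ~p3) = False
      ~p4 -> (p3 & p4) = False
        ~p4 = True
        p3 & p4 = False
      (p5 | p2) | ~p3 = True
        p5 | p2 = True
        ~p3 = False
    (p2 | (p1 | p4)) & (p5 & (~p5 | p3)) = True
      p2 | (p1 | p4) = True
        p1 | p4 = False
      p5 & (~p5 | p3) = True
        ~p5 | p3 = True
          ~p5 = False
  (((p4 -> p3) & (p5 -> p3)) | ((~p1 & ~p5) & (~p4 | p2))) & (((~p4 | p5) & (p4 <-> p5)) <-> ((~p4 | p1) & (~p2 <-> p5))) = True
    ((p4 -> p3) & (p5 -> p3)) | ((~p1 & ~p5) & (~p4 | p2)) = True
      (p4 -> p3) & (p5 -> p3) = True
        p4 -> p3 = True
        p5 -> p3 = True
      (~p1 & ~p5) & (~p4 | p2) = False
        ~p1 & ~p5 = False
          ~p1 = True
          ~p5 = False
        ~p4 | p2 = True
          ~p4 = True
    ((~p4 | p5) & (p4 <-> p5)) <-> ((~p4 | p1) & (~p2 <-> p5)) = True
      (~p4 | p5) & (p4 <-> p5) = False
        ~p4 | p5 = True
          ~p4 = True
        p4 <-> p5 = False
      (~p4 | p1) & (~p2 <-> p5) = False
        ~p4 | p1 = True
          ~p4 = True
        ~p2 <-> p5 = False
          ~p2 = False
Both conjuncts True, so the formula holds.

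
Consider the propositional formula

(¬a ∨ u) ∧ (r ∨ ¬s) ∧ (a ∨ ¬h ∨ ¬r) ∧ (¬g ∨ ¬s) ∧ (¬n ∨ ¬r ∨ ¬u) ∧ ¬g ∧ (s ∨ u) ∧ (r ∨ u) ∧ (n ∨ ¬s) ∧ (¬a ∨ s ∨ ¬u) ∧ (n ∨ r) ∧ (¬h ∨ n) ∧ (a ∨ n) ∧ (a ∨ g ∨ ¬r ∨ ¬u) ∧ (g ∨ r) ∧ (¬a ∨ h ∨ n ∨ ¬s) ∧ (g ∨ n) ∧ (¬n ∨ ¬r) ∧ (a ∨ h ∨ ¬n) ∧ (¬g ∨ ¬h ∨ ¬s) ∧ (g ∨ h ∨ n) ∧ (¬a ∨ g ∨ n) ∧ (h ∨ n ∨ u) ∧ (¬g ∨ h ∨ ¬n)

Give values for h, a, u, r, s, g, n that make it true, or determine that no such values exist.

Unsatisfiable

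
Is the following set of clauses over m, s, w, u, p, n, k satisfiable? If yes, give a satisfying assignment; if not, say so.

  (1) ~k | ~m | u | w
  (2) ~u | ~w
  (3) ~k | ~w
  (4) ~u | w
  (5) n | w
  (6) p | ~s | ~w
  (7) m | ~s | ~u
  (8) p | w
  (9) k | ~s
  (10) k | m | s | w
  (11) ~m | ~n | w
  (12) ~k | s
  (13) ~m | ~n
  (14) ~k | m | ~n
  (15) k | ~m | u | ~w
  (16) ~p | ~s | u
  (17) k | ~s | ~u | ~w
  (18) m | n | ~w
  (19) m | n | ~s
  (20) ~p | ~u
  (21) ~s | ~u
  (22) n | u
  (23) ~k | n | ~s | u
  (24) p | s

Try m = True:
  (~m | ~n) forces n = False.
  (n | w) forces w = True.
  (~u | ~w) forces u = False.
  clause (n | u) is falsified — backtrack.
So m = False.
Set s = False.
  then (~k | s) forces k = False.
  then (p | s) forces p = True.
  then (k | m | s | w) forces w = True.
  then (m | n | ~w) forces n = True.
  then (~p | ~u) forces u = False.
All clauses satisfied.

m = False, s = False, w = True, u = False, p = True, n = True, k = False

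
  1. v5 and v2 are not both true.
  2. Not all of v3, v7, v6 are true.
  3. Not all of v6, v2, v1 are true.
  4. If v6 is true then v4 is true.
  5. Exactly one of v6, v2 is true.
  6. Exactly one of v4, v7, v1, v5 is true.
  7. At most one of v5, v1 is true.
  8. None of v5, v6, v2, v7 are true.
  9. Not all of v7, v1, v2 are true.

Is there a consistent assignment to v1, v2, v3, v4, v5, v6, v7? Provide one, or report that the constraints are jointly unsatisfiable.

Unsatisfiable

Case v2 = True:
  Constraint (8) is violated (v2=T) — contradiction.
Case v2 = False:
  (5) with v2=F forces v6 = True.
  Constraint (8) is violated (v6=T) — contradiction.
Both cases fail — unsatisfiable.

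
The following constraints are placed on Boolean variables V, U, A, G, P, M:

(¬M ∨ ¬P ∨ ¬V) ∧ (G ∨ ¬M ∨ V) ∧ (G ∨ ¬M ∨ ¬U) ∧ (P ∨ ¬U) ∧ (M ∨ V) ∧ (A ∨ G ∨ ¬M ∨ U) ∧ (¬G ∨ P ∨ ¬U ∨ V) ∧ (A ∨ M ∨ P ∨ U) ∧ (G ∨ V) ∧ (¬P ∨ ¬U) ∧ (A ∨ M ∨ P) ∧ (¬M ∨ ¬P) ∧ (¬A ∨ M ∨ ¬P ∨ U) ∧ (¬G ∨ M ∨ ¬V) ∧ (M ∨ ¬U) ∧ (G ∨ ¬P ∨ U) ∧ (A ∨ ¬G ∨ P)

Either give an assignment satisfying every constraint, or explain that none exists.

V=T; U=F; A=T; G=F; P=F; M=F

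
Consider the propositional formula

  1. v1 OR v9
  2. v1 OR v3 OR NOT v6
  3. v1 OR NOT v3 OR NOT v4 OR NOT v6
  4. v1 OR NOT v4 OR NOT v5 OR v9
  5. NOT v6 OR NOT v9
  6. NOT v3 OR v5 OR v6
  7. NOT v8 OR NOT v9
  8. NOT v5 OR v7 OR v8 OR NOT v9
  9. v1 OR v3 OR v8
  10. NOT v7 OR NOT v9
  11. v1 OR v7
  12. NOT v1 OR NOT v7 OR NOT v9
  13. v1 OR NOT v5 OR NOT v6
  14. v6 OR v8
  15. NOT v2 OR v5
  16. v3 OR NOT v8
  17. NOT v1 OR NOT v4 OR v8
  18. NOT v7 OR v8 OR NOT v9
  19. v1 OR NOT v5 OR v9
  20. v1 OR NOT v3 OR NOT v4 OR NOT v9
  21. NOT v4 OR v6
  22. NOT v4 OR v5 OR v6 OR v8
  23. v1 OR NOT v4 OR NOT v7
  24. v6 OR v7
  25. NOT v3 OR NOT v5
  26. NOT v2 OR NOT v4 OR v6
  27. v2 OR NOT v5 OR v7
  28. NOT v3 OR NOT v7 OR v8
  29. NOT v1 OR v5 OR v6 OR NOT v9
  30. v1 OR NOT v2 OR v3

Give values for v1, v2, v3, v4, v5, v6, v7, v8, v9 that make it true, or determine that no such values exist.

Try v1 = False:
  (v1 OR v9) forces v9 = True.
  (NOT v6 OR NOT v9) forces v6 = False.
  (NOT v8 OR NOT v9) forces v8 = False.
  clause (v6 OR v8) is falsified — backtrack.
So v1 = True.
Set v2 = False.
Set v3 = True.
  then (NOT v3 OR NOT v5) forces v5 = False.
  then (NOT v3 OR v5 OR v6) forces v6 = True.
  then (NOT v6 OR NOT v9) forces v9 = False.
Set v4 = False.
Set v7 = True.
  then (NOT v3 OR NOT v7 OR v8) forces v8 = True.
All clauses satisfied.

v1: True, v2: False, v3: True, v4: False, v5: False, v6: True, v7: True, v8: True, v9: False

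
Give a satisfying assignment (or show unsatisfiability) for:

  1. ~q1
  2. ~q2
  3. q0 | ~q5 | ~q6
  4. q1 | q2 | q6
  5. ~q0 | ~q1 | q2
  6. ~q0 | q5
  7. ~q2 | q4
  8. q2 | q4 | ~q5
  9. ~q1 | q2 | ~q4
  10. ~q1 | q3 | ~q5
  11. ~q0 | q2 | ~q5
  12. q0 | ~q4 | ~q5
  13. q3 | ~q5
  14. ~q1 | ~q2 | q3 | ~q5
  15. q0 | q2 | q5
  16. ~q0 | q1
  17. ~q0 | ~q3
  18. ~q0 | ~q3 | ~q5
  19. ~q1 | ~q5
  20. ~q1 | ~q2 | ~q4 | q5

Case q1 = True:
  Clause (~q1) is falsified — contradiction.
Case q1 = False:
  (~q2) forces q2 = False.
  (q1 | q2 | q6) forces q6 = True.
  (~q0 | q1) forces q0 = False.
  (q0 | ~q5 | ~q6) forces q5 = False.
  Clause (q0 | q2 | q5) is falsified — contradiction.
Both cases fail, so the formula is unsatisfiable.

Unsatisfiable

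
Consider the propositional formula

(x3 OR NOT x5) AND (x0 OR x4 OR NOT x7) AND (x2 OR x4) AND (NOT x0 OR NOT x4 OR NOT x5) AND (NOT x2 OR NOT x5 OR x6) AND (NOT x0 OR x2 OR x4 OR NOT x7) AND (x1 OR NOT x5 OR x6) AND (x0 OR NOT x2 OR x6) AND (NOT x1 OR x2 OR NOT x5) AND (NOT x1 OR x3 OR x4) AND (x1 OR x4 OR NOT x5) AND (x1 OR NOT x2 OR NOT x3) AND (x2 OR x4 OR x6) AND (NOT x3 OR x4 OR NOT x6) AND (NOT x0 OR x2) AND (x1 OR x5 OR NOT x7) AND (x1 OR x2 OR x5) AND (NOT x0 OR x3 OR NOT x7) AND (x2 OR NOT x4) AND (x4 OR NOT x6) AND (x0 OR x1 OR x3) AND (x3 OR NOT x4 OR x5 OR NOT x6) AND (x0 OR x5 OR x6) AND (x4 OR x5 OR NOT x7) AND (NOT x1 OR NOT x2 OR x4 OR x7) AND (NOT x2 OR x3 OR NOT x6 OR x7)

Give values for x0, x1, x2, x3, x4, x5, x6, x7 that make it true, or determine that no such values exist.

Set x0 = True.
  then (NOT x0 OR x2) forces x2 = True.
Set x1 = True.
Set x3 = True.
Try x4 = False:
  (NOT x3 OR x4 OR NOT x6) forces x6 = False.
  (NOT x2 OR NOT x5 OR x6) forces x5 = False.
  (x4 OR x5 OR NOT x7) forces x7 = False.
  clause (NOT x1 OR NOT x2 OR x4 OR x7) is falsified — backtrack.
So x4 = True.
  then (NOT x0 OR NOT x4 OR NOT x5) forces x5 = False.
Set x6 = True.
Set x7 = False.
All clauses satisfied.

x0 = True, x1 = True, x2 = True, x3 = True, x4 = True, x5 = False, x6 = True, x7 = False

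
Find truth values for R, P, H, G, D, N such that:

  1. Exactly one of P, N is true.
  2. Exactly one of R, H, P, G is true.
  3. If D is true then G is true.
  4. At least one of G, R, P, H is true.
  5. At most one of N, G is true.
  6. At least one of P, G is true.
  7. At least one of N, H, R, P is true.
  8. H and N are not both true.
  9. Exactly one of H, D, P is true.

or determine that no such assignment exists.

R = False; P = True; H = False; G = False; D = False; N = False

  (1) {P, N}: 1 true — exactly one ✓
  (2) {R, H, P, G}: 1 true — exactly one ✓
  (3) D=F ⇒ G: vacuous ✓
  (4) {G, R, P, H}: 1 true — at least one ✓
  (5) {N, G}: 0 true — at most one ✓
  (6) {P, G}: 1 true — at least one ✓
  (7) {N, H, R, P}: 1 true — at least one ✓
  (8) H=F, N=F — not both ✓
  (9) {H, D, P}: 1 true — exactly one ✓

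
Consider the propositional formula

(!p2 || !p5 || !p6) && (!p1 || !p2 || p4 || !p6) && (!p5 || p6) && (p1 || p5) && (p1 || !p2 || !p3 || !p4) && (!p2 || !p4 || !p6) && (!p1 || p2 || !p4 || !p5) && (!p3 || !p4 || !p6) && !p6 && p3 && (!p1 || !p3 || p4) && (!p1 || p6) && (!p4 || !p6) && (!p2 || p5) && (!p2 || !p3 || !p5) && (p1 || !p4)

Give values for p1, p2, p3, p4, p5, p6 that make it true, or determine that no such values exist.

No satisfying assignment exists.

Case p6 = True:
  Clause (!p6) is falsified — contradiction.
Case p6 = False:
  (!p5 || p6) forces p5 = False.
  (p1 || p5) forces p1 = True.
  Clause (!p1 || p6) is falsified — contradiction.
Both cases fail, so the formula is unsatisfiable.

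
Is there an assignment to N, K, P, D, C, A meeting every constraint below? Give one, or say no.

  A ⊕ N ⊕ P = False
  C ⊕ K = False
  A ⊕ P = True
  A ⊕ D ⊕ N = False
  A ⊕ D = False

Adding constraints 1, 3, 4, 5 mod 2: every variable appears an even number of times on the left, so the left side is 0.
But the right sides sum to 1 (mod 2). 0 ≠ 1 — the system is inconsistent.

UNSATISFIABLE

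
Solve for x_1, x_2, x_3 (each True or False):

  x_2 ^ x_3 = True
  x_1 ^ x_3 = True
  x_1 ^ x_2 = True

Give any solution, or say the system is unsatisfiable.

Adding constraints 1, 2, 3 mod 2: every variable appears an even number of times on the left, so the left side is 0.
But the right sides sum to 1 (mod 2). 0 ≠ 1 — the system is inconsistent.

The formula is unsatisfiable.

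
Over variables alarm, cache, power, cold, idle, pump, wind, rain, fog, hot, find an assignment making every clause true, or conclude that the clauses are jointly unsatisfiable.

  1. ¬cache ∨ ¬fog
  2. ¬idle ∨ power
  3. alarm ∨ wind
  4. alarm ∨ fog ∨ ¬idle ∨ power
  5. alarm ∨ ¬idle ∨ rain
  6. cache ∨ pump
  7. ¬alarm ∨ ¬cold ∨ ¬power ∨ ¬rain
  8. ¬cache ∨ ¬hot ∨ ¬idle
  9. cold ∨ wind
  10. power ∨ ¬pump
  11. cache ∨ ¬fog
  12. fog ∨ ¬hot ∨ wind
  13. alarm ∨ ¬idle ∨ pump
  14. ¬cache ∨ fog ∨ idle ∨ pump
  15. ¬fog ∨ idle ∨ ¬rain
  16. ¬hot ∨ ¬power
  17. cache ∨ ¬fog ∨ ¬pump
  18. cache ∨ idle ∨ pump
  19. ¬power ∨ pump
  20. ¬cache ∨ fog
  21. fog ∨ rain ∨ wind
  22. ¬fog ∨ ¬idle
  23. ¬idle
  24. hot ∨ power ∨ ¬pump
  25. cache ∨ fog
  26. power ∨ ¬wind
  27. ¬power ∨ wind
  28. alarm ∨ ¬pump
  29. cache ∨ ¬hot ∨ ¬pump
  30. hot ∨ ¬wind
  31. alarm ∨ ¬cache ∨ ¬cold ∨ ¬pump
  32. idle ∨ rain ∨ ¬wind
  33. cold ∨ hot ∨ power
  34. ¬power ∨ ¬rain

Unsatisfiable — no assignment works.

Case fog = True:
  (¬cache ∨ ¬fog) forces cache = False.
  Clause (cache ∨ ¬fog) is falsified — contradiction.
Case fog = False:
  (¬cache ∨ fog) forces cache = False.
  Clause (cache ∨ fog) is falsified — contradiction.
Both cases fail, so the formula is unsatisfiable.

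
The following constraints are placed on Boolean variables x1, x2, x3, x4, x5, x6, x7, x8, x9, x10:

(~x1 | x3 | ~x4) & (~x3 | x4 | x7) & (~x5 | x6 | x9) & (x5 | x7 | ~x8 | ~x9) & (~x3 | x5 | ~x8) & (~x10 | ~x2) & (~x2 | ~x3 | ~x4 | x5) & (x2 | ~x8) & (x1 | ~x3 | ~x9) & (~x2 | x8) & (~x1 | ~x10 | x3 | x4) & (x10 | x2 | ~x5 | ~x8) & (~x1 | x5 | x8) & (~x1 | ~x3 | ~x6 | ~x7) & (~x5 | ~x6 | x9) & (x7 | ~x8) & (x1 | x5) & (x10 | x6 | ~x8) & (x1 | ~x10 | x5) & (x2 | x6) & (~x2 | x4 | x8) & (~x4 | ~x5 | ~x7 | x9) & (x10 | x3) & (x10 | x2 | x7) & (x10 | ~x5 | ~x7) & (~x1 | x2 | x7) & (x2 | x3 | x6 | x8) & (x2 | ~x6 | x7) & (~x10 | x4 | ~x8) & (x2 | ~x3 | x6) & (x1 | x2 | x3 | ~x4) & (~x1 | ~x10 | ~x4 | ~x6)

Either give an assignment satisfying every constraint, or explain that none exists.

Set x1 = False.
  then (x1 | x5) forces x5 = True.
Try x2 = True:
  (~x10 | ~x2) forces x10 = False.
  (~x2 | x8) forces x8 = True.
  (x7 | ~x8) forces x7 = True.
  clause (x10 | ~x5 | ~x7) is falsified — backtrack.
So x2 = False.
  then (x2 | ~x8) forces x8 = False.
  then (x2 | x6) forces x6 = True.
  then (x2 | ~x6 | x7) forces x7 = True.
  then (~x5 | ~x6 | x9) forces x9 = True.
  then (x10 | ~x5 | ~x7) forces x10 = True.
  then (x1 | ~x3 | ~x9) forces x3 = False.
  then (x1 | x2 | x3 | ~x4) forces x4 = False.
All clauses satisfied.

x1: False; x2: False; x3: False; x4: False; x5: True; x6: True; x7: True; x8: False; x9: True; x10: True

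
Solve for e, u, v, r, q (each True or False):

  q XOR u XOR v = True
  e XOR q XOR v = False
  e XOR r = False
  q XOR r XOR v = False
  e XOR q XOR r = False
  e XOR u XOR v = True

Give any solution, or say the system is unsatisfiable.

e=F, u=T, v=F, r=F, q=F

q XOR u XOR v = F XOR T XOR F = True ✓
e XOR q XOR v = F XOR F XOR F = False ✓
e XOR r = F XOR F = False ✓
q XOR r XOR v = F XOR F XOR F = False ✓
e XOR q XOR r = F XOR F XOR F = False ✓
e XOR u XOR v = F XOR T XOR F = True ✓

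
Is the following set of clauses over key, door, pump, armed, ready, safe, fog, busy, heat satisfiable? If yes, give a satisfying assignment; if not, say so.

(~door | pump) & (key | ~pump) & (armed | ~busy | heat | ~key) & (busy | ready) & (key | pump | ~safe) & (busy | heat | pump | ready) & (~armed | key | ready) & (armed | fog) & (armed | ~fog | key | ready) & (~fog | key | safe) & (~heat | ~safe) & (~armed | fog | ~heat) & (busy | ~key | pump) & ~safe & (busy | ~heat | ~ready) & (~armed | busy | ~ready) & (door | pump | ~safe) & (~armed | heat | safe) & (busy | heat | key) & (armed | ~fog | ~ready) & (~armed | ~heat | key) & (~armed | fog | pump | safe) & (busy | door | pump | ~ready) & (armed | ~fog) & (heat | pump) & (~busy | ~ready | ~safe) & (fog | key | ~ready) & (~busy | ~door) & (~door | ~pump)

Unit clause (~safe) forces safe = False.
Try key = False:
  (key | ~pump) forces pump = False.
  (~door | pump) forces door = False.
  (~fog | key | safe) forces fog = False.
  (armed | fog) forces armed = True.
  clause (~armed | fog | pump | safe) is falsified — backtrack.
So key = True.
Set door = False.
Set pump = False.
  then (busy | ~key | pump) forces busy = True.
  then (heat | pump) forces heat = True.
Set armed = True.
  then (~armed | fog | ~heat) forces fog = True.
Set ready = True.
All clauses satisfied.

key = True; door = False; pump = False; armed = True; ready = True; safe = False; fog = True; busy = True; heat = True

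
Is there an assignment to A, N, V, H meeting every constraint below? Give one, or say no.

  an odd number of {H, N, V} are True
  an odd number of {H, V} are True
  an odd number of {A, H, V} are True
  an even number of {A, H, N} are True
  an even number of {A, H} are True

A: False, N: False, V: True, H: False

{H, N, V}: 1 true → odd ✓
{H, V}: 1 true → odd ✓
{A, H, V}: 1 true → odd ✓
{A, H, N}: 0 true → even ✓
{A, H}: 0 true → even ✓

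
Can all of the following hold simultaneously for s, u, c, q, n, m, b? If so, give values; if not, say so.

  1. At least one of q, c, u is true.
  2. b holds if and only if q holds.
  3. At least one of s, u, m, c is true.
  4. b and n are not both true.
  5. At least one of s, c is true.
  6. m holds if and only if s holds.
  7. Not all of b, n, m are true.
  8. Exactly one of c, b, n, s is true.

s = True, u = True, c = False, q = False, n = False, m = True, b = False

  (1) {q, c, u}: 1 true — at least one ✓
  (2) b=F, q=F — same ✓
  (3) {s, u, m, c}: 3 true — at least one ✓
  (4) b=F, n=F — not both ✓
  (5) {s, c}: 1 true — at least one ✓
  (6) m=T, s=T — same ✓
  (7) {b, n, m}: 1/3 true — not all ✓
  (8) {c, b, n, s}: 1 true — exactly one ✓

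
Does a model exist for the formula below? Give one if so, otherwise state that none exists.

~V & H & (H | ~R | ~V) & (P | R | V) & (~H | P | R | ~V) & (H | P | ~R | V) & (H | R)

V = False, P = True, R = True, H = True

Unit clause (~V) forces V = False.
Unit clause (H) forces H = True.
Set P = True.
Set R = True.
Check each clause:
  (~V): ~V holds.
  (H): H holds.
  (H | ~R | ~V): H holds.
  (P | R | V): P holds.
  (~H | P | R | ~V): P holds.
  (H | P | ~R | V): H holds.
  (H | R): H holds.
All clauses satisfied.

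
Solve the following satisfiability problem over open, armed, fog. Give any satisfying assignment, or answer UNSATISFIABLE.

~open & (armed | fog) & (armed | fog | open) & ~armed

Unit clause (~open) forces open = False.
Unit clause (~armed) forces armed = False.
In (armed | fog) only fog is left, so fog = True.
Check each clause:
  (~open): ~open holds.
  (armed | fog): fog holds.
  (armed | fog | open): fog holds.
  (~armed): ~armed holds.
All clauses satisfied.

open: False; armed: False; fog: True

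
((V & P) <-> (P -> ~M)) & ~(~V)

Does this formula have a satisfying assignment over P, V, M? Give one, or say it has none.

P: True; V: True; M: False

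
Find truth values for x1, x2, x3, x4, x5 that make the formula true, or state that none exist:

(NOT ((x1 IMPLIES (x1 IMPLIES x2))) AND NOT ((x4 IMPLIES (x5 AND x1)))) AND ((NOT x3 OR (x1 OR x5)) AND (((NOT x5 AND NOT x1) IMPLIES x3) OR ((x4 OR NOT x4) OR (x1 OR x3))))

x1 = True, x2 = False, x3 = False, x4 = True, x5 = False

  NOT ((x1 IMPLIES (x1 IMPLIES x2))) AND NOT ((x4 IMPLIES (x5 AND x1))) = True
    NOT ((x1 IMPLIES (x1 IMPLIES x2))) = True
      x1 IMPLIES (x1 IMPLIES x2) = False
        x1 IMPLIES x2 = False
    NOT ((x4 IMPLIES (x5 AND x1))) = True
      x4 IMPLIES (x5 AND x1) = False
        x5 AND x1 = False
  (NOT x3 OR (x1 OR x5)) AND (((NOT x5 AND NOT x1) IMPLIES x3) OR ((x4 OR NOT x4) OR (x1 OR x3))) = True
    NOT x3 OR (x1 OR x5) = True
      NOT x3 = True
      x1 OR x5 = True
    ((NOT x5 AND NOT x1) IMPLIES x3) OR ((x4 OR NOT x4) OR (x1 OR x3)) = True
      (NOT x5 AND NOT x1) IMPLIES x3 = True
        NOT x5 AND NOT x1 = False
          NOT x5 = True
          NOT x1 = False
      (x4 OR NOT x4) OR (x1 OR x3) = True
        x4 OR NOT x4 = True
          NOT x4 = False
        x1 OR x3 = True
Both conjuncts True, so the formula holds.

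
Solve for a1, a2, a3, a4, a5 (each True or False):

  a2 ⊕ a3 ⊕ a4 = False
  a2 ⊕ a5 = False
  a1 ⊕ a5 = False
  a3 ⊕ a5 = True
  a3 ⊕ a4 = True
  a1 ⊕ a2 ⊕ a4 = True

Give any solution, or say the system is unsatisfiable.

a1: True, a2: True, a3: False, a4: True, a5: True

a2 ⊕ a3 ⊕ a4 = T ⊕ F ⊕ T = False ✓
a2 ⊕ a5 = T ⊕ T = False ✓
a1 ⊕ a5 = T ⊕ T = False ✓
a3 ⊕ a5 = F ⊕ T = True ✓
a3 ⊕ a4 = F ⊕ T = True ✓
a1 ⊕ a2 ⊕ a4 = T ⊕ T ⊕ T = True ✓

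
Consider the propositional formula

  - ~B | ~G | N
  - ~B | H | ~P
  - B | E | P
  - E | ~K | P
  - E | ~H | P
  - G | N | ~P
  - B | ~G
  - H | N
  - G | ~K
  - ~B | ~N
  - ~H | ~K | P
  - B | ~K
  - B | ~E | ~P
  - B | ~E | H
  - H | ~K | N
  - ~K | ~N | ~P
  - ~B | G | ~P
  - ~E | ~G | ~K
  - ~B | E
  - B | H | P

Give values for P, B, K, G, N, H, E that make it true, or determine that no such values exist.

Set P = False.
Set B = False.
  then (B | E | P) forces E = True.
  then (B | ~G) forces G = False.
  then (G | ~K) forces K = False.
  then (B | ~E | H) forces H = True.
Set N = False.
All clauses satisfied.

P = False, B = False, K = False, G = False, N = False, H = True, E = True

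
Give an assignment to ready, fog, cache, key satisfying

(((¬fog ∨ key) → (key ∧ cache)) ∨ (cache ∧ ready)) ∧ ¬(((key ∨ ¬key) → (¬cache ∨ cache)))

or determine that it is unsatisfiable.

Unsatisfiable — no assignment works.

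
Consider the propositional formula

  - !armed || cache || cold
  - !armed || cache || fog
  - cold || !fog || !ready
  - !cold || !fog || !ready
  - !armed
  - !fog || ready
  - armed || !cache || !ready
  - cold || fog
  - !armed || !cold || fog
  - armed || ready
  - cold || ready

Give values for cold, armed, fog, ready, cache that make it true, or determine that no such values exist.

cold = True, armed = False, fog = False, ready = True, cache = False

Unit clause (!armed) forces armed = False.
In (armed || ready) only ready is left, so ready = True.
In (armed || !cache || !ready) only !cache is left, so cache = False.
Set cold = True.
  then (!cold || !fog || !ready) forces fog = False.
All clauses satisfied.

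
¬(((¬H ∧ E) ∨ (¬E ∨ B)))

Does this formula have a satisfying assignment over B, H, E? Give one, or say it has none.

B=F, H=T, E=T

  ¬(((¬H ∧ E) ∨ (¬E ∨ B))) = True
    (¬H ∧ E) ∨ (¬E ∨ B) = False
      ¬H ∧ E = False
        ¬H = False
      ¬E ∨ B = False
        ¬E = False
The formula evaluates to True.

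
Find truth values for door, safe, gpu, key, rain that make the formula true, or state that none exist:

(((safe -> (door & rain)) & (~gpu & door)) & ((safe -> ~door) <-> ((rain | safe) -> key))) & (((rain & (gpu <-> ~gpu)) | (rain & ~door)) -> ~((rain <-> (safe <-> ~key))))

door = True, safe = False, gpu = False, key = False, rain = False

  ((safe -> (door & rain)) & (~gpu & door)) & ((safe -> ~door) <-> ((rain | safe) -> key)) = True
    (safe -> (door & rain)) & (~gpu & door) = True
      safe -> (door & rain) = True
        door & rain = False
      ~gpu & door = True
        ~gpu = True
    (safe -> ~door) <-> ((rain | safe) -> key) = True
      safe -> ~door = True
        ~door = False
      (rain | safe) -> key = True
        rain | safe = False
  ((rain & (gpu <-> ~gpu)) | (rain & ~door)) -> ~((rain <-> (safe <-> ~key))) = True
    (rain & (gpu <-> ~gpu)) | (rain & ~door) = False
      rain & (gpu <-> ~gpu) = False
        gpu <-> ~gpu = False
          ~gpu = True
      rain & ~door = False
        ~door = False
    ~((rain <-> (safe <-> ~key))) = False
      rain <-> (safe <-> ~key) = True
        safe <-> ~key = False
          ~key = True
Both conjuncts True, so the formula holds.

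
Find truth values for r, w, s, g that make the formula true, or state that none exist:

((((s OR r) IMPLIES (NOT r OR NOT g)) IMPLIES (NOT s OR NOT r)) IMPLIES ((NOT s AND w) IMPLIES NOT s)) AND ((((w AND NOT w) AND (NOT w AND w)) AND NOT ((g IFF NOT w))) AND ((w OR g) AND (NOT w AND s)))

UNSATISFIABLE

Case w = True: the conjunct NOT w is False.
Case w = False: the conjunct w is False.
Both cases fail — unsatisfiable.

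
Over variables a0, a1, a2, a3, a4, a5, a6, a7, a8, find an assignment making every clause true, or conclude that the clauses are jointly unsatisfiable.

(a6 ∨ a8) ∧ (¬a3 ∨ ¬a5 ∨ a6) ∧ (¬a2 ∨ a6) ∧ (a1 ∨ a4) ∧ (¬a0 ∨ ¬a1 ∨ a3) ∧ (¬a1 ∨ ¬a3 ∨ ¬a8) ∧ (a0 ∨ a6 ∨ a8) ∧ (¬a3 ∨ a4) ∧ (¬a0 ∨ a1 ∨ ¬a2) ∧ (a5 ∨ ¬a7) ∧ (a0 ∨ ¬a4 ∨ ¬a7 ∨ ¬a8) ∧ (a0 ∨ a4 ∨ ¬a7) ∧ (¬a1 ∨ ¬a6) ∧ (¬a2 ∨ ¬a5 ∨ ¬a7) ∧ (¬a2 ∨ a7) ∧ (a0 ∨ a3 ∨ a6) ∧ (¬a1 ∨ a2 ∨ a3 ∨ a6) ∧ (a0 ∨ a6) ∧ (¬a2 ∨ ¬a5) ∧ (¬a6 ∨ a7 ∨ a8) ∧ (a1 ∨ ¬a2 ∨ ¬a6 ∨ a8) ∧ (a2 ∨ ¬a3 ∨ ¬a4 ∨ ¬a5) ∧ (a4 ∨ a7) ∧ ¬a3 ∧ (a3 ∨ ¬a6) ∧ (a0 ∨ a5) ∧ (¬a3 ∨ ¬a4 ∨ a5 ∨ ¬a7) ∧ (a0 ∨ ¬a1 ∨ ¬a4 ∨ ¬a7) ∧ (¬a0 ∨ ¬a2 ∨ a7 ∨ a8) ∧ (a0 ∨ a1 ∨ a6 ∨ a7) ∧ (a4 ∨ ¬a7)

a0=T; a1=F; a2=F; a3=F; a4=T; a5=T; a6=F; a7=F; a8=T

Unit clause (¬a3) forces a3 = False.
In (a3 ∨ ¬a6) only ¬a6 is left, so a6 = False.
In (a6 ∨ a8) only a8 is left, so a8 = True.
In (¬a2 ∨ a6) only ¬a2 is left, so a2 = False.
In (a0 ∨ a3 ∨ a6) only a0 is left, so a0 = True.
In (¬a1 ∨ a2 ∨ a3 ∨ a6) only ¬a1 is left, so a1 = False.
In (a1 ∨ a4) only a4 is left, so a4 = True.
Set a5 = True.
Set a7 = False.
All clauses satisfied.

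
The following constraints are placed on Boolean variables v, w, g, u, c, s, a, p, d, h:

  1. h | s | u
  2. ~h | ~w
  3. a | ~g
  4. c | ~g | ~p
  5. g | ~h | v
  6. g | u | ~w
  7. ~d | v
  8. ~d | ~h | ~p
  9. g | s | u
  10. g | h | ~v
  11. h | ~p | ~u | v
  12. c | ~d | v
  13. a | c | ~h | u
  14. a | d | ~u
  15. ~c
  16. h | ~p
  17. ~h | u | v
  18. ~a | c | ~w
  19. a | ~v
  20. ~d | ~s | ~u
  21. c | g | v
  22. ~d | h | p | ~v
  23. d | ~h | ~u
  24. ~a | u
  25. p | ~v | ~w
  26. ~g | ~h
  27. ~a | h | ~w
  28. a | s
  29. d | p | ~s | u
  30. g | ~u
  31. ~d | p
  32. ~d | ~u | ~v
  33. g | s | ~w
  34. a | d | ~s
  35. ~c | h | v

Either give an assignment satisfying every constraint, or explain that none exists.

v = True, w = False, g = True, u = True, c = False, s = True, a = True, p = False, d = False, h = False

Unit clause (~c) forces c = False.
Set v = True.
  then (a | ~v) forces a = True.
  then (~a | u) forces u = True.
  then (g | ~u) forces g = True.
  then (~d | ~u | ~v) forces d = False.
  then (c | ~g | ~p) forces p = False.
  then (~a | c | ~w) forces w = False.
  then (d | ~h | ~u) forces h = False.
Set s = True.
All clauses satisfied.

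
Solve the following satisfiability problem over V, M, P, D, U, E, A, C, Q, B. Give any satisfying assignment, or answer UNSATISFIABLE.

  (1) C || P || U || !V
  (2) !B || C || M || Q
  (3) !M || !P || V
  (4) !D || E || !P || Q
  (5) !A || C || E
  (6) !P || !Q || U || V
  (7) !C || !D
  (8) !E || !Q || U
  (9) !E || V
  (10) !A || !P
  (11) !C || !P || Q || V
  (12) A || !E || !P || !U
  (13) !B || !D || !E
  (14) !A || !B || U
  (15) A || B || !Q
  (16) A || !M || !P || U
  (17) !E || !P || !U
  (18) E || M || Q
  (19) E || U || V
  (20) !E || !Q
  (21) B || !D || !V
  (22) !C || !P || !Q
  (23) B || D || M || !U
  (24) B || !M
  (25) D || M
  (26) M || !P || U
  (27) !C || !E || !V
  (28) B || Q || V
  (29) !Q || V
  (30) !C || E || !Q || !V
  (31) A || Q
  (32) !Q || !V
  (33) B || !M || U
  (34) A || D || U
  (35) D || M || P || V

Set V = True.
  then (!Q || !V) forces Q = False.
  then (A || Q) forces A = True.
  then (!A || !P) forces P = False.
Set M = True.
  then (B || !M) forces B = True.
  then (!A || !B || U) forces U = True.
Try D = True:
  (!C || !D) forces C = False.
  (!A || C || E) forces E = True.
  clause (!B || !D || !E) is falsified — backtrack.
So D = False.
Set E = True.
  then (!C || !E || !V) forces C = False.
All clauses satisfied.

V: True; M: True; P: False; D: False; U: True; E: True; A: True; C: False; Q: False; B: True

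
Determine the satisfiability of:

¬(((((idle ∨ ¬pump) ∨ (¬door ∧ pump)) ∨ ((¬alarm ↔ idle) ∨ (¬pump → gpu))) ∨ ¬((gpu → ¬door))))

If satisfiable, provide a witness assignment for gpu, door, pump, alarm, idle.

UNSATISFIABLE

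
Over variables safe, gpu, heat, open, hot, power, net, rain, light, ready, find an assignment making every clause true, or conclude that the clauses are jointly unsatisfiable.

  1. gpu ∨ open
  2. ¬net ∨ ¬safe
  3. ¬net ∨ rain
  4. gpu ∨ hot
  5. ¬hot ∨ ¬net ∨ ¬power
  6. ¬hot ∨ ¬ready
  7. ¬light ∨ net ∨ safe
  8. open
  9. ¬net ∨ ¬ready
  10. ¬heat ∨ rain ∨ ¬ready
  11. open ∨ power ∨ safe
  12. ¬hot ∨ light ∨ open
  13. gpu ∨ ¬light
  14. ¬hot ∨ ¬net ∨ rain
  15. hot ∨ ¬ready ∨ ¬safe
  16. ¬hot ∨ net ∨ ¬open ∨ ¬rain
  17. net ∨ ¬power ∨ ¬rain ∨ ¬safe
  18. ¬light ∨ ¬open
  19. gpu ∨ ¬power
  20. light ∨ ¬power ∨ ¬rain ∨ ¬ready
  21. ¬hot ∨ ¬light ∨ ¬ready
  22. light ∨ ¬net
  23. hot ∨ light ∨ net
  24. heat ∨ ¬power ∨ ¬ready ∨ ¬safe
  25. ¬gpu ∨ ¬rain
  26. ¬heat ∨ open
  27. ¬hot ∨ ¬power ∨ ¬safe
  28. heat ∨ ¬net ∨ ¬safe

safe = False, gpu = False, heat = False, open = True, hot = True, power = False, net = False, rain = False, light = False, ready = False

Unit clause (open) forces open = True.
In (¬light ∨ ¬open) only ¬light is left, so light = False.
In (light ∨ ¬net) only ¬net is left, so net = False.
In (hot ∨ light ∨ net) only hot is left, so hot = True.
In (¬hot ∨ ¬ready) only ¬ready is left, so ready = False.
In (¬hot ∨ net ∨ ¬open ∨ ¬rain) only ¬rain is left, so rain = False.
Set safe = False.
Set gpu = False.
  then (gpu ∨ ¬power) forces power = False.
Set heat = False.
All clauses satisfied.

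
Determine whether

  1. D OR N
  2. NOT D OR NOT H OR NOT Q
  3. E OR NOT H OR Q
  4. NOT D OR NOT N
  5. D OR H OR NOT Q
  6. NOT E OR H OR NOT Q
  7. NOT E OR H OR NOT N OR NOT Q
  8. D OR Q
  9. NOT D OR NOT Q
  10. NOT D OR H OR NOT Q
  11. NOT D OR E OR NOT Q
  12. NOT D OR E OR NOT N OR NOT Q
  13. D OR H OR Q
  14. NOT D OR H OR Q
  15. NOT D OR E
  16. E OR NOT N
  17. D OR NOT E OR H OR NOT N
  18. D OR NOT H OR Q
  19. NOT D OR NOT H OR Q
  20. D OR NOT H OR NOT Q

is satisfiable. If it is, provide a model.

Case N = True:
  (NOT D OR NOT N) forces D = False.
  (D OR Q) forces Q = True.
  (D OR H OR NOT Q) forces H = True.
  Clause (D OR NOT H OR NOT Q) is falsified — contradiction.
Case N = False:
  (D OR N) forces D = True.
  (NOT D OR NOT Q) forces Q = False.
  (NOT D OR H OR Q) forces H = True.
  Clause (NOT D OR NOT H OR Q) is falsified — contradiction.
Both cases fail, so the formula is unsatisfiable.

UNSATISFIABLE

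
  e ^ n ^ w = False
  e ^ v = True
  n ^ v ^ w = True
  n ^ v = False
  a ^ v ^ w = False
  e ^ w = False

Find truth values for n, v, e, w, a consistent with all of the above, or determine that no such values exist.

n = False, v = False, e = True, w = True, a = True

e ^ n ^ w = T ^ F ^ T = False ✓
e ^ v = T ^ F = True ✓
n ^ v ^ w = F ^ F ^ T = True ✓
n ^ v = F ^ F = False ✓
a ^ v ^ w = T ^ F ^ T = False ✓
e ^ w = T ^ T = False ✓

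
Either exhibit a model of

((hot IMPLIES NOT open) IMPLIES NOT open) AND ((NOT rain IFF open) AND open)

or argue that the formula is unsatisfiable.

rain: False; open: True; hot: True

  (hot IMPLIES NOT open) IMPLIES NOT open = True
    hot IMPLIES NOT open = False
      NOT open = False
    NOT open = False
  (NOT rain IFF open) AND open = True
    NOT rain IFF open = True
      NOT rain = True
Both conjuncts True, so the formula holds.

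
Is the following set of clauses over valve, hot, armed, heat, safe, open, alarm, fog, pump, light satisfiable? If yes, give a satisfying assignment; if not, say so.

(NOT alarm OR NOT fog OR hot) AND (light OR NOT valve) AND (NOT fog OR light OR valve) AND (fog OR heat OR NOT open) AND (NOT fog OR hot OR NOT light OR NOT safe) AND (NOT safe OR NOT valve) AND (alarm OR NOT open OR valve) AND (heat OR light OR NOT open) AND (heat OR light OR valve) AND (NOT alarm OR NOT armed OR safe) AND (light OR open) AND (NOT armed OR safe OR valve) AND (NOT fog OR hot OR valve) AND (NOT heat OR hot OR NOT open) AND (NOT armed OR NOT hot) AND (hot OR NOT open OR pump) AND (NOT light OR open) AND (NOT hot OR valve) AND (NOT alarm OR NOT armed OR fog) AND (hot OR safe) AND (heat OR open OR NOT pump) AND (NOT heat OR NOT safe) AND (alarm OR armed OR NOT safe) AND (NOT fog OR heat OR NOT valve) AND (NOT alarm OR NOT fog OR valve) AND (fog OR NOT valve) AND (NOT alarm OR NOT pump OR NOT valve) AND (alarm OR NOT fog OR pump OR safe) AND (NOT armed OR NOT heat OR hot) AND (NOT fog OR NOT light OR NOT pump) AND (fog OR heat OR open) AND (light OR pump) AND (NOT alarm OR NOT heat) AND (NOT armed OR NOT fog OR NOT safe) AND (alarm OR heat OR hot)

The formula is unsatisfiable.

Case valve = True:
  (light OR NOT valve) forces light = True.
  (NOT safe OR NOT valve) forces safe = False.
  (NOT light OR open) forces open = True.
  (hot OR safe) forces hot = True.
  (NOT armed OR NOT hot) forces armed = False.
  (fog OR NOT valve) forces fog = True.
  (NOT fog OR heat OR NOT valve) forces heat = True.
  (NOT fog OR NOT light OR NOT pump) forces pump = False.
  (alarm OR NOT fog OR pump OR safe) forces alarm = True.
  Clause (NOT alarm OR NOT heat) is falsified — contradiction.
Case valve = False:
  (NOT hot OR valve) forces hot = False.
  (NOT fog OR hot OR valve) forces fog = False.
  (hot OR safe) forces safe = True.
  (NOT heat OR NOT safe) forces heat = False.
  (fog OR heat OR NOT open) forces open = False.
  Clause (fog OR heat OR open) is falsified — contradiction.
Both cases fail, so the formula is unsatisfiable.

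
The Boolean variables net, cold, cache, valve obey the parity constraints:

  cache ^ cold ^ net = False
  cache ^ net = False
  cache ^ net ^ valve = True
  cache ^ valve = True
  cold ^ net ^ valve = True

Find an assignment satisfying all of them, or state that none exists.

net = False; cold = False; cache = False; valve = True

cache ^ cold ^ net = F ^ F ^ F = False ✓
cache ^ net = F ^ F = False ✓
cache ^ net ^ valve = F ^ F ^ T = True ✓
cache ^ valve = F ^ T = True ✓
cold ^ net ^ valve = F ^ F ^ T = True ✓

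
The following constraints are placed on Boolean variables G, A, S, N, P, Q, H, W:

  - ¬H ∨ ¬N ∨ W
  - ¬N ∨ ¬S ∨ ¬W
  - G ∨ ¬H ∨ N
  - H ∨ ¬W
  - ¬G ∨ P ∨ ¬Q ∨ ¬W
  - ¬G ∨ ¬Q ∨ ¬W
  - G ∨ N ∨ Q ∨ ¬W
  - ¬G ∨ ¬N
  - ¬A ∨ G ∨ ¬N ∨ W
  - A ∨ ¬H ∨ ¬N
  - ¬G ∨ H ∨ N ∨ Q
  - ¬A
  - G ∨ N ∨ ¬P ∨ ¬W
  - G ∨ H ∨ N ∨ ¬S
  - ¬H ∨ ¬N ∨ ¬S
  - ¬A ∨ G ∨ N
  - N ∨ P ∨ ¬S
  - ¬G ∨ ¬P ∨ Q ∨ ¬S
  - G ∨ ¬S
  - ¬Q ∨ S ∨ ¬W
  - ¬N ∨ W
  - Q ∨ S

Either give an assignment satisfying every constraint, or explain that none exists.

Unit clause (¬A) forces A = False.
Set G = True.
  then (¬G ∨ ¬N) forces N = False.
Set S = False.
  then (Q ∨ S) forces Q = True.
  then (¬G ∨ ¬Q ∨ ¬W) forces W = False.
Set P = False.
Set H = True.
All clauses satisfied.

G = True, A = False, S = False, N = False, P = False, Q = True, H = True, W = False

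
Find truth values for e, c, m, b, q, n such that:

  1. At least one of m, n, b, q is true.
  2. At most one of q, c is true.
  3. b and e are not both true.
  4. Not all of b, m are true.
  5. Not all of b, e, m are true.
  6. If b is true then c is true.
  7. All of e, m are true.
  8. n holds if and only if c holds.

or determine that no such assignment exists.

e=T, c=T, m=T, b=F, q=F, n=T

  (1) {m, n, b, q}: 2 true — at least one ✓
  (2) {q, c}: 1 true — at most one ✓
  (3) b=F, e=T — not both ✓
  (4) {b, m}: 1/2 true — not all ✓
  (5) {b, e, m}: 2/3 true — not all ✓
  (6) b=F ⇒ c: vacuous ✓
  (7) {e, m}: all 2 true ✓
  (8) n=T, c=T — same ✓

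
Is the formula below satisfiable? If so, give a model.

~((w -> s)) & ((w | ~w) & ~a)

w = True, a = False, s = False

  ~((w -> s)) = True
    w -> s = False
  (w | ~w) & ~a = True
    w | ~w = True
      ~w = False
    ~a = True
Both conjuncts True, so the formula holds.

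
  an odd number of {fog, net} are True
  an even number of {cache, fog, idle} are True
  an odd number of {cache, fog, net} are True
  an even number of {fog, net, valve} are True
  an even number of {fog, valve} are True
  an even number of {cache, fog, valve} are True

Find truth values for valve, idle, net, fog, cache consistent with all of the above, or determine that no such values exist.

valve = True; idle = True; net = False; fog = True; cache = False

{fog, net}: 1 true → odd ✓
{cache, fog, idle}: 2 true → even ✓
{cache, fog, net}: 1 true → odd ✓
{fog, net, valve}: 2 true → even ✓
{fog, valve}: 2 true → even ✓
{cache, fog, valve}: 2 true → even ✓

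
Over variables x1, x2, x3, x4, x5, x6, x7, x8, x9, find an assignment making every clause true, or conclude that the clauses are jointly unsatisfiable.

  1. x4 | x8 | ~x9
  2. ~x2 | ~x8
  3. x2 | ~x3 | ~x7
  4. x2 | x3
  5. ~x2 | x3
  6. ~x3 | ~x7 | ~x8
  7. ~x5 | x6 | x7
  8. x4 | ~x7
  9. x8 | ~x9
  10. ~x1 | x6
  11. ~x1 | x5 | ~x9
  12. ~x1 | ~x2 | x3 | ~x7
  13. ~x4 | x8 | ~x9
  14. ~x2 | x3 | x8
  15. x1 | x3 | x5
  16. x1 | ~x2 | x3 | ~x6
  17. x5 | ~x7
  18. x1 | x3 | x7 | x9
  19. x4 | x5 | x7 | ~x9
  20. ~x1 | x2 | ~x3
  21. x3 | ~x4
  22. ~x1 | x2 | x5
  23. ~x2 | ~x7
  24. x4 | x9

x1: False, x2: False, x3: True, x4: True, x5: False, x6: False, x7: False, x8: True, x9: False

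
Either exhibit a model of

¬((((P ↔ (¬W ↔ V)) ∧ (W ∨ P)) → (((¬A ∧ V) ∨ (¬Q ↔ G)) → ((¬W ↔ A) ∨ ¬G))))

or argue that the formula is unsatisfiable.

G: True, V: True, A: False, W: False, Q: True, P: True

  ¬((((P ↔ (¬W ↔ V)) ∧ (W ∨ P)) → (((¬A ∧ V) ∨ (¬Q ↔ G)) → ((¬W ↔ A) ∨ ¬G)))) = True
    ((P ↔ (¬W ↔ V)) ∧ (W ∨ P)) → (((¬A ∧ V) ∨ (¬Q ↔ G)) → ((¬W ↔ A) ∨ ¬G)) = False
      (P ↔ (¬W ↔ V)) ∧ (W ∨ P) = True
        P ↔ (¬W ↔ V) = True
          ¬W ↔ V = True
            ¬W = True
        W ∨ P = True
      ((¬A ∧ V) ∨ (¬Q ↔ G)) → ((¬W ↔ A) ∨ ¬G) = False
        (¬A ∧ V) ∨ (¬Q ↔ G) = True
          ¬A ∧ V = True
            ¬A = True
          ¬Q ↔ G = False
            ¬Q = False
        (¬W ↔ A) ∨ ¬G = False
          ¬W ↔ A = False
            ¬W = True
          ¬G = False
The formula evaluates to True.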